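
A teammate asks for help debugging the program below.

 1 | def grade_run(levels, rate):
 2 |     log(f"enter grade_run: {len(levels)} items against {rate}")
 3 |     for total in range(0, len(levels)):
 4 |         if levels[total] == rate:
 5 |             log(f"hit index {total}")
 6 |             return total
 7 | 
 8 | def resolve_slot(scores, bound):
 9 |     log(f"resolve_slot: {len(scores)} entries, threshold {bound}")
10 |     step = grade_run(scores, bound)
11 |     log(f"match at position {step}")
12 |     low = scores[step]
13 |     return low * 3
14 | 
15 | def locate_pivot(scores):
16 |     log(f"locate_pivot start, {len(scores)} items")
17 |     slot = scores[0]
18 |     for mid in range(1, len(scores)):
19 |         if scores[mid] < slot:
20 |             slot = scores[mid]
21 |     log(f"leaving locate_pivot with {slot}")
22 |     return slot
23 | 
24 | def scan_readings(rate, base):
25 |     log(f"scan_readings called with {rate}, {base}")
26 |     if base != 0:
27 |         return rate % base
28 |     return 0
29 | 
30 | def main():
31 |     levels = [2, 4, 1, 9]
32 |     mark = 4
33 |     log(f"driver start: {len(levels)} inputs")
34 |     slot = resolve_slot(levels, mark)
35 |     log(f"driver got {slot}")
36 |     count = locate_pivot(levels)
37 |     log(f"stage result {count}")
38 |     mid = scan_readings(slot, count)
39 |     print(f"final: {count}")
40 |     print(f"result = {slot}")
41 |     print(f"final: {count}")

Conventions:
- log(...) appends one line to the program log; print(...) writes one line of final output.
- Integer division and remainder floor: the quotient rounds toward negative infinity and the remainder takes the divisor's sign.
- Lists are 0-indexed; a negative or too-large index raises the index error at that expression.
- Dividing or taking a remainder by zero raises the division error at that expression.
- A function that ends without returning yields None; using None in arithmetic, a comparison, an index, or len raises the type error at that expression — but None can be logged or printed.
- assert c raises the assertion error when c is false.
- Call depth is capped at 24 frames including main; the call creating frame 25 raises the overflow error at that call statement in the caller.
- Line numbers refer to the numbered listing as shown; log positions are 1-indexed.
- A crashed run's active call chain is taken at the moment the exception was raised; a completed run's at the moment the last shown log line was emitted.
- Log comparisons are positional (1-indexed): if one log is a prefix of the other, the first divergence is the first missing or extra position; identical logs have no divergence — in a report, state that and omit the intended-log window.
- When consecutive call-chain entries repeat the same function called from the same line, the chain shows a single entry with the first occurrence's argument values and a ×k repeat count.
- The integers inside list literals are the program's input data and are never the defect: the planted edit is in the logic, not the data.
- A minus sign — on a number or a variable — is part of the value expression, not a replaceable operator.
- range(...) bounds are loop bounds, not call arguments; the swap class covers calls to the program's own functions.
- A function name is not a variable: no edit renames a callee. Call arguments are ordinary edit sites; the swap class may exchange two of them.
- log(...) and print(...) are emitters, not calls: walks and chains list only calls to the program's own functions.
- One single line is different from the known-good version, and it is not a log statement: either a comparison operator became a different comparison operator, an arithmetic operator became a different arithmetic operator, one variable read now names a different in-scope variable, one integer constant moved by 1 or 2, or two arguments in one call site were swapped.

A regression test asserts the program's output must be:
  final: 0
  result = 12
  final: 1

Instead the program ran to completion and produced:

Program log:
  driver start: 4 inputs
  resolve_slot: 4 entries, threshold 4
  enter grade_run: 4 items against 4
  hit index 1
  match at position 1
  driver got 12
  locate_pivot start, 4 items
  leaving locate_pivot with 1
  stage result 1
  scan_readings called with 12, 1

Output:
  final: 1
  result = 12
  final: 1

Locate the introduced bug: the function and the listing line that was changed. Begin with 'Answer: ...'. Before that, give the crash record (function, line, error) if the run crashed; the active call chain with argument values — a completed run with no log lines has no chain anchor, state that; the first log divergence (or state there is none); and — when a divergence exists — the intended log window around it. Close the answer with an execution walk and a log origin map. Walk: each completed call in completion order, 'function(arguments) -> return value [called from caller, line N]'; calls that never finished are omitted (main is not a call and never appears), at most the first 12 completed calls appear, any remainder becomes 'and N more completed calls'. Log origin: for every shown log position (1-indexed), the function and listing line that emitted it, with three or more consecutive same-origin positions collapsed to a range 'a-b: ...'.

Answer: the defect is in main at line 39.
The tell: No log line changed; the fault shows up purely in the output.
Call chain: main -> scan_readings(12, 1) (called at line 38).
First divergence: none (the log streams are identical).
Execution walk:
  grade_run([2, 4, 1, 9], 4) -> 1  [called from resolve_slot, line 10]
  resolve_slot([2, 4, 1, 9], 4) -> 12  [called from main, line 34]
  locate_pivot([2, 4, 1, 9]) -> 1  [called from main, line 36]
  scan_readings(12, 1) -> 0  [called from main, line 38]
Log line origins:
  1: from main, line 33
  2: from resolve_slot, line 9
  3: from grade_run, line 2
  4: from grade_run, line 5
  5: from resolve_slot, line 11
  6: from main, line 35
  7: from locate_pivot, line 16
  8: from locate_pivot, line 21
  9: from main, line 37
  10: from scan_readings, line 25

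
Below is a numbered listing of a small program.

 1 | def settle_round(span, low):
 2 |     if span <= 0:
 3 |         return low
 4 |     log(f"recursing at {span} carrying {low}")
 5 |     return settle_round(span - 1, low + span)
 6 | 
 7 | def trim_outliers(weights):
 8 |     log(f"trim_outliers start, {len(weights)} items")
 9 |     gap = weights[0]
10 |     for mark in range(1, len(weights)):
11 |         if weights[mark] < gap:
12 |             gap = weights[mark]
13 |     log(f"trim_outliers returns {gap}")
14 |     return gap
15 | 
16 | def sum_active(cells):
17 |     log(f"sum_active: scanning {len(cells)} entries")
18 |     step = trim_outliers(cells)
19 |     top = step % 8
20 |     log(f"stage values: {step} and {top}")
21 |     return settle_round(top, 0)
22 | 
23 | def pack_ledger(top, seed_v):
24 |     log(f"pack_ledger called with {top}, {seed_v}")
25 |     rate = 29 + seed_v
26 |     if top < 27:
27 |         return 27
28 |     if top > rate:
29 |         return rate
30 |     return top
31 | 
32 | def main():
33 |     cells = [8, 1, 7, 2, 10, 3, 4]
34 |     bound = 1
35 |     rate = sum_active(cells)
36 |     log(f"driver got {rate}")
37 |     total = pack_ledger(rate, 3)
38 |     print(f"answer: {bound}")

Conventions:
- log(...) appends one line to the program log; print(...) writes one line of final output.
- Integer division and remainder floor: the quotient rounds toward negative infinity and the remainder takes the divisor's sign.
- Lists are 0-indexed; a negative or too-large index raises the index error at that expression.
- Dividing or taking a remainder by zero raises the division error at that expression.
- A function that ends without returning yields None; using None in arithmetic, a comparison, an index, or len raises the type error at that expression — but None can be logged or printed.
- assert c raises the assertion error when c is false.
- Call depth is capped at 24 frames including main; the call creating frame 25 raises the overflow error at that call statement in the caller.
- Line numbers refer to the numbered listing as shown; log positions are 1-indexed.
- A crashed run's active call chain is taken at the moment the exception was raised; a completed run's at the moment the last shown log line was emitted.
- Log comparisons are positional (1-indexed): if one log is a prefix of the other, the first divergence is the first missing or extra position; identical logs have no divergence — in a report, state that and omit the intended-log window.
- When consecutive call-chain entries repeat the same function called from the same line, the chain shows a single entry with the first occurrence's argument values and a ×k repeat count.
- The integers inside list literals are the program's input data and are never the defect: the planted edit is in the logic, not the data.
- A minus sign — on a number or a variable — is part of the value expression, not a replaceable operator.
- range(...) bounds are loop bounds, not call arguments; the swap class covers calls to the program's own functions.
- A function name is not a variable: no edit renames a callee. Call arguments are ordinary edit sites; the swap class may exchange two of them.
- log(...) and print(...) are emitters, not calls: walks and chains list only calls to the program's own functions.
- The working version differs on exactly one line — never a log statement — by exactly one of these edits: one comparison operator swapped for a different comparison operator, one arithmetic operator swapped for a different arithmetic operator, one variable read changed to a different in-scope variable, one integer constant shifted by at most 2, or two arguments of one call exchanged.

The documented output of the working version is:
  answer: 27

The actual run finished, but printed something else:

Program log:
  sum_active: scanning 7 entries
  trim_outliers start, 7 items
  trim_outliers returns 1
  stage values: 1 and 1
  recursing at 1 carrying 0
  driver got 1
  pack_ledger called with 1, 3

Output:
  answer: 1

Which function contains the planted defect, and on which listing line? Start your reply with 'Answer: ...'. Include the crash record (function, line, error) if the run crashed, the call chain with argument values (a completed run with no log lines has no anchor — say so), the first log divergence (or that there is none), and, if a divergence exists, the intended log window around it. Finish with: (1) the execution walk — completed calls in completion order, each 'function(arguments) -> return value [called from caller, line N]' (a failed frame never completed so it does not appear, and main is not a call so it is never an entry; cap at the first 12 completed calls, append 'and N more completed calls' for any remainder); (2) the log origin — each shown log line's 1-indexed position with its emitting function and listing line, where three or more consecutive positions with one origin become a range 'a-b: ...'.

Answer: the defect is in main at line 38.
The tell: Log streams are identical — the defect surfaces only in the printed output.
Call chain: main -> pack_ledger(1, 3) (called at line 37).
First divergence: none — the logs agree in full.
Execution walk:
  trim_outliers([8, 1, 7, 2, 10, 3, 4]) -> 1  [called from sum_active, line 18]
  settle_round(0, 1) -> 1  [called from settle_round, line 5]
  settle_round(1, 0) -> 1  [called from sum_active, line 21]
  sum_active([8, 1, 7, 2, 10, 3, 4]) -> 1  [called from main, line 35]
  pack_ledger(1, 3) -> 27  [called from main, line 37]
Log line origins:
  1 — sum_active, line 17
  2 — trim_outliers, line 8
  3 — trim_outliers, line 13
  4 — sum_active, line 20
  5 — settle_round, line 4
  6 — main, line 36
  7 — pack_ledger, line 24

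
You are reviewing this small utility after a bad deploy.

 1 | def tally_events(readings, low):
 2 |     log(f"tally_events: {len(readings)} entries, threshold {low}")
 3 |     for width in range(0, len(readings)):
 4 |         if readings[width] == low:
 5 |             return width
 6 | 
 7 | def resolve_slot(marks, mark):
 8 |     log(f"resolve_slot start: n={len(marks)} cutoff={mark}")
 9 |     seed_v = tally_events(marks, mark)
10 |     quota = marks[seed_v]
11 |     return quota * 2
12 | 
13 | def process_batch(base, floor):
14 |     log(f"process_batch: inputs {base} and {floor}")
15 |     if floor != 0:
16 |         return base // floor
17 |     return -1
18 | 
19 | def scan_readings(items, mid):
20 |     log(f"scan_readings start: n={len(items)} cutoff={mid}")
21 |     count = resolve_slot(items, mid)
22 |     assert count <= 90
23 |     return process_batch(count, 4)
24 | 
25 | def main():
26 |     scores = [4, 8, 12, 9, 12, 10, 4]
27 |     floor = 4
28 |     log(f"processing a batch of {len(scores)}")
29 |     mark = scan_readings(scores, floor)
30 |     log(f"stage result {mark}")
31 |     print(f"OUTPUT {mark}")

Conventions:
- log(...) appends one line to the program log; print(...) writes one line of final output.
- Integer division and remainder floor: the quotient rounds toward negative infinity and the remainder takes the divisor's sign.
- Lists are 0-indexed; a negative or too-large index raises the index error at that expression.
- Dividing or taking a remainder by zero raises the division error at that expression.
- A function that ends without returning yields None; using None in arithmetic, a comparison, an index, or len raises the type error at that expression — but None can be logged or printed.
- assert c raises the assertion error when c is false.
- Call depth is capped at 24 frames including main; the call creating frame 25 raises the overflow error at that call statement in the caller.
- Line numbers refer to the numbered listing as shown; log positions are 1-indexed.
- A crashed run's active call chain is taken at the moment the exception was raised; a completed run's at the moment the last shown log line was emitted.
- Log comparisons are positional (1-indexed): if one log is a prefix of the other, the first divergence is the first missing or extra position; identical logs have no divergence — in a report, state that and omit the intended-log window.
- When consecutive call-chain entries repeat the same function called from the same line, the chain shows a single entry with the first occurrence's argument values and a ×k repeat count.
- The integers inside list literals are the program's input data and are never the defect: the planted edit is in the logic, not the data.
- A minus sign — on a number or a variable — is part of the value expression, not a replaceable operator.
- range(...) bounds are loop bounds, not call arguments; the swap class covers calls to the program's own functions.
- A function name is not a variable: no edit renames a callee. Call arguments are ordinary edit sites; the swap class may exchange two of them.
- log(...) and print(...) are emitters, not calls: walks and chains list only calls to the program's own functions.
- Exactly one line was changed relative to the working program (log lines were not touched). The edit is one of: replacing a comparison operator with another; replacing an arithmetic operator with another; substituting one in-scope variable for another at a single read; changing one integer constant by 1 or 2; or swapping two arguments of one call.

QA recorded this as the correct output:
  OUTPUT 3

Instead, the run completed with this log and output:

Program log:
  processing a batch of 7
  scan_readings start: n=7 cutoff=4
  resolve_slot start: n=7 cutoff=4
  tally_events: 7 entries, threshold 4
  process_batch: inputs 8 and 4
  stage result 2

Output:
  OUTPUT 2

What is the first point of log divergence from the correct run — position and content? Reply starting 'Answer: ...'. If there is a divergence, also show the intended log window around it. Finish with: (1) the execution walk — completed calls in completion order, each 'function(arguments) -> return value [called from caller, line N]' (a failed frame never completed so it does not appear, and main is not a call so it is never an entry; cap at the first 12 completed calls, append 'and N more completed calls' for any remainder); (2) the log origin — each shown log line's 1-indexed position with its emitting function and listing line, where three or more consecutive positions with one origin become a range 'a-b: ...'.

Answer: position 5; shown 'process_batch: inputs 8 and 4' vs intended 'process_batch: inputs 12 and 4'.
Intended log window:
  3: resolve_slot start: n=7 cutoff=4
  4: tally_events: 7 entries, threshold 4
  5: process_batch: inputs 12 and 4
  6: stage result 3
Execution walk:
  tally_events([4, 8, 12, 9, 12, 10, 4], 4) -> 0  [called from resolve_slot, line 9]
  resolve_slot([4, 8, 12, 9, 12, 10, 4], 4) -> 8  [called from scan_readings, line 21]
  process_batch(8, 4) -> 2  [called from scan_readings, line 23]
  scan_readings([4, 8, 12, 9, 12, 10, 4], 4) -> 2  [called from main, line 29]
Origin of each log line:
  1: from main, line 28
  2: from scan_readings, line 20
  3: from resolve_slot, line 8
  4: from tally_events, line 2
  5: from process_batch, line 14
  6: from main, line 30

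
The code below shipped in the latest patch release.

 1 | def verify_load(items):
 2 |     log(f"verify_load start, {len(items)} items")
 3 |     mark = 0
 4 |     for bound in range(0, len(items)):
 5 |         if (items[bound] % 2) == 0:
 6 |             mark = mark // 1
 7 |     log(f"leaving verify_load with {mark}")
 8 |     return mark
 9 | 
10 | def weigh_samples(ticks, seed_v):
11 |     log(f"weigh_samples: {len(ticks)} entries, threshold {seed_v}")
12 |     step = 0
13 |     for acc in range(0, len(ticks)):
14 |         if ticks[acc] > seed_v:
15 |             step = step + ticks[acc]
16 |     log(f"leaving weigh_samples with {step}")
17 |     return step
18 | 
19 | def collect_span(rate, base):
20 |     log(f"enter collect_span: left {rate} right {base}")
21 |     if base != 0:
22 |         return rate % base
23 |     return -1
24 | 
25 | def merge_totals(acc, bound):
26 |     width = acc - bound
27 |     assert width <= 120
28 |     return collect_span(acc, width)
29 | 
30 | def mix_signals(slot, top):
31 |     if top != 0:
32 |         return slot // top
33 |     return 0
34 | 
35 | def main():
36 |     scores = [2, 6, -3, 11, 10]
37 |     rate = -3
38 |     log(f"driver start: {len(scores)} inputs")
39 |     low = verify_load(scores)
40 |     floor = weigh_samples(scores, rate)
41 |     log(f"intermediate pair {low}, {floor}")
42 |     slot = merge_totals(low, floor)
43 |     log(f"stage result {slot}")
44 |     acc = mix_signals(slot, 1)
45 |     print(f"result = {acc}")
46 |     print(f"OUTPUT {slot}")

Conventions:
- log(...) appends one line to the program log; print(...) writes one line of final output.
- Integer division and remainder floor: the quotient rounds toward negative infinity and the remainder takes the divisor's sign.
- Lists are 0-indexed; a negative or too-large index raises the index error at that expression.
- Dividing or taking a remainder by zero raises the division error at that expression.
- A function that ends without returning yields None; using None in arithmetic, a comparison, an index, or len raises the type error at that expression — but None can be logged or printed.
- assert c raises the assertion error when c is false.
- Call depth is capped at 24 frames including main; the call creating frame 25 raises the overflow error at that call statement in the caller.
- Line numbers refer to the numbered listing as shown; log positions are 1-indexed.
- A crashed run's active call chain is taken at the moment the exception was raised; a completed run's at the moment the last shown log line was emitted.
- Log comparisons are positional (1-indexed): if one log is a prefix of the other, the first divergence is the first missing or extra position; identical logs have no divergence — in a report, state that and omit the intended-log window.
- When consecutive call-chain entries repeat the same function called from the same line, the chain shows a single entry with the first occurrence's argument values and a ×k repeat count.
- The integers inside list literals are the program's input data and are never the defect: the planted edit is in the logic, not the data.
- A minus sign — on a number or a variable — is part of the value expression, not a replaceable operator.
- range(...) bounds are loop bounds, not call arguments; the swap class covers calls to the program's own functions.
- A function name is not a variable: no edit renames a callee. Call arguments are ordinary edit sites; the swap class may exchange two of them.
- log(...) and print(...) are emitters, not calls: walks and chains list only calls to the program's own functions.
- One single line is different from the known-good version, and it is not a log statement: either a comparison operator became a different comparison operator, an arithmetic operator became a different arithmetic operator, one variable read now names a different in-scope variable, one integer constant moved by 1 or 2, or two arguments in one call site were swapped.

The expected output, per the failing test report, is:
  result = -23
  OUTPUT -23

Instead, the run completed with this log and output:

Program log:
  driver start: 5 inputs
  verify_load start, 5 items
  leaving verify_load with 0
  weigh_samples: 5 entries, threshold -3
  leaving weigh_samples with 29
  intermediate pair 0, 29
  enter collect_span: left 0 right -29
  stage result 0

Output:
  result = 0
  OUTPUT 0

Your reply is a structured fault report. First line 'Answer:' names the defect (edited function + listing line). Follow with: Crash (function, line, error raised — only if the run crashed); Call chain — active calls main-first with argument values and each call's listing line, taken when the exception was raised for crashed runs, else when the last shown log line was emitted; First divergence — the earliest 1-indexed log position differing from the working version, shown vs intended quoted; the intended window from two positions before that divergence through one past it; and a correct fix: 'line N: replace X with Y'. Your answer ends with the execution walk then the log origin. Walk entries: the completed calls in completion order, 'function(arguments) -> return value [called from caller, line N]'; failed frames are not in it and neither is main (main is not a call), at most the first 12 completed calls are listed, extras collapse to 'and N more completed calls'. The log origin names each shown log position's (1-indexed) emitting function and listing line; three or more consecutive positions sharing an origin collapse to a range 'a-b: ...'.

Answer: the defect is in verify_load at line 6.
Core observation: The earliest visible damage is log position 3 — 'leaving verify_load with 0' rather than the intended 'leaving verify_load with 3'.
Call chain: main.
First divergence: position 3 — shown 'leaving verify_load with 0', intended 'leaving verify_load with 3'.
Intended log window:
  1: driver start: 5 inputs
  2: verify_load start, 5 items
  3: leaving verify_load with 3
  4: weigh_samples: 5 entries, threshold -3
Execution walk:
  verify_load([2, 6, -3, 11, 10]) -> 0  [called from main, line 39]
  weigh_samples([2, 6, -3, 11, 10], -3) -> 29  [called from main, line 40]
  collect_span(0, -29) -> 0  [called from merge_totals, line 28]
  merge_totals(0, 29) -> 0  [called from main, line 42]
  mix_signals(0, 1) -> 0  [called from main, line 44]
Origin of each log line:
  1: from main, line 38
  2: from verify_load, line 2
  3: from verify_load, line 7
  4: from weigh_samples, line 11
  5: from weigh_samples, line 16
  6: from main, line 41
  7: from collect_span, line 20
  8: from main, line 43
A correct fix: line 6: replace `//` with `+`.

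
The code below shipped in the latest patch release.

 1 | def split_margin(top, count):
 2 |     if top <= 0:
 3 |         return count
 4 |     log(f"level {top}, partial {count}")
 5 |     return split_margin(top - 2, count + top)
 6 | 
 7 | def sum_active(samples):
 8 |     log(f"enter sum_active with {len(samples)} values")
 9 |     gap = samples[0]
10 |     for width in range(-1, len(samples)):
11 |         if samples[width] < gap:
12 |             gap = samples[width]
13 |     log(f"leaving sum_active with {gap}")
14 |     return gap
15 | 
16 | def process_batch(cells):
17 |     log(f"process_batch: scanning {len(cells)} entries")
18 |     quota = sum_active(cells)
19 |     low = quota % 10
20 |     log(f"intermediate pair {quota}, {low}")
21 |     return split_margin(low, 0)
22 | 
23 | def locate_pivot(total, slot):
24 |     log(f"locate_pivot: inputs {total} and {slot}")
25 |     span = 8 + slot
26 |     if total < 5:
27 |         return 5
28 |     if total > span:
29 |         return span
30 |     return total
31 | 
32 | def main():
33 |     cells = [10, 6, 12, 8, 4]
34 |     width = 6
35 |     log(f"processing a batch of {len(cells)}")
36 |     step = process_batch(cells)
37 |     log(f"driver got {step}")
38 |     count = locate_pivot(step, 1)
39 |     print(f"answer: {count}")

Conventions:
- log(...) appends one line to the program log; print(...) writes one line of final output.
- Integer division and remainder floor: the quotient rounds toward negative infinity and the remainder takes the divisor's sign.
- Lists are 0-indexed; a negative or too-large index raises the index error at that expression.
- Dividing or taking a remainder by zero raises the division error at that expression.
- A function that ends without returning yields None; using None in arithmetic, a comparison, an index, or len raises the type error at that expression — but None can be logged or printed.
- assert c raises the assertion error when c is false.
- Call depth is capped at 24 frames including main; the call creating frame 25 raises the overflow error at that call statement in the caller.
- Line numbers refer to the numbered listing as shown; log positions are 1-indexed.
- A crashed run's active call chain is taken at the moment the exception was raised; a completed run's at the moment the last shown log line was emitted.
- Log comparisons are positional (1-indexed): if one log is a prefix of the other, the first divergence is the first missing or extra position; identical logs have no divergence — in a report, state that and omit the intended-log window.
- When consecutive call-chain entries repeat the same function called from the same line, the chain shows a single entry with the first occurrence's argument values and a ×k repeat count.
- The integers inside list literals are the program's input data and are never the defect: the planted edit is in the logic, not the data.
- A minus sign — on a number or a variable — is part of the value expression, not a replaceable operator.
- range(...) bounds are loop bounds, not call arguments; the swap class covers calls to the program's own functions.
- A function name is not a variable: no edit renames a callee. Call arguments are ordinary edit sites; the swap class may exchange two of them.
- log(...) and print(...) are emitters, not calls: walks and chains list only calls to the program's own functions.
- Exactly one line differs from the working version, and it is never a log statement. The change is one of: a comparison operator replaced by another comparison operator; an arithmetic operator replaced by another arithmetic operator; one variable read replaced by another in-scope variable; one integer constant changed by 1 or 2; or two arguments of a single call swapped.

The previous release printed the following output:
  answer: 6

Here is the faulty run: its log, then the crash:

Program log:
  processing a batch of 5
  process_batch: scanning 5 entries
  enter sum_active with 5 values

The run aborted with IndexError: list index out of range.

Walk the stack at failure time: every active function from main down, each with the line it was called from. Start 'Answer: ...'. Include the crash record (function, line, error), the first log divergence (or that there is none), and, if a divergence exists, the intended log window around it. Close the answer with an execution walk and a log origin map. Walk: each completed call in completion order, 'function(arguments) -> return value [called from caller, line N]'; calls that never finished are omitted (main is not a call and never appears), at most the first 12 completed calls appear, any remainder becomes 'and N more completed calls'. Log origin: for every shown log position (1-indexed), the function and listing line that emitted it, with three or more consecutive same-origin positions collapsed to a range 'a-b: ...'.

Answer: main -> process_batch (called at line 36) -> sum_active (called at line 18).
Core observation: The faulty run's log stops after 3 lines; the working version's next line would be 'leaving sum_active with 4'.
Crash: sum_active, line 11, IndexError.
First divergence: position 4 — after 3 matching lines the faulty run goes silent; intended next line 'leaving sum_active with 4'.
Intended log window:
  2: process_batch: scanning 5 entries
  3: enter sum_active with 5 values
  4: leaving sum_active with 4
  5: intermediate pair 4, 4
Execution walk:
  (no call completed)
Log origins:
  1: emitted by main (line 35)
  2: emitted by process_batch (line 17)
  3: emitted by sum_active (line 8)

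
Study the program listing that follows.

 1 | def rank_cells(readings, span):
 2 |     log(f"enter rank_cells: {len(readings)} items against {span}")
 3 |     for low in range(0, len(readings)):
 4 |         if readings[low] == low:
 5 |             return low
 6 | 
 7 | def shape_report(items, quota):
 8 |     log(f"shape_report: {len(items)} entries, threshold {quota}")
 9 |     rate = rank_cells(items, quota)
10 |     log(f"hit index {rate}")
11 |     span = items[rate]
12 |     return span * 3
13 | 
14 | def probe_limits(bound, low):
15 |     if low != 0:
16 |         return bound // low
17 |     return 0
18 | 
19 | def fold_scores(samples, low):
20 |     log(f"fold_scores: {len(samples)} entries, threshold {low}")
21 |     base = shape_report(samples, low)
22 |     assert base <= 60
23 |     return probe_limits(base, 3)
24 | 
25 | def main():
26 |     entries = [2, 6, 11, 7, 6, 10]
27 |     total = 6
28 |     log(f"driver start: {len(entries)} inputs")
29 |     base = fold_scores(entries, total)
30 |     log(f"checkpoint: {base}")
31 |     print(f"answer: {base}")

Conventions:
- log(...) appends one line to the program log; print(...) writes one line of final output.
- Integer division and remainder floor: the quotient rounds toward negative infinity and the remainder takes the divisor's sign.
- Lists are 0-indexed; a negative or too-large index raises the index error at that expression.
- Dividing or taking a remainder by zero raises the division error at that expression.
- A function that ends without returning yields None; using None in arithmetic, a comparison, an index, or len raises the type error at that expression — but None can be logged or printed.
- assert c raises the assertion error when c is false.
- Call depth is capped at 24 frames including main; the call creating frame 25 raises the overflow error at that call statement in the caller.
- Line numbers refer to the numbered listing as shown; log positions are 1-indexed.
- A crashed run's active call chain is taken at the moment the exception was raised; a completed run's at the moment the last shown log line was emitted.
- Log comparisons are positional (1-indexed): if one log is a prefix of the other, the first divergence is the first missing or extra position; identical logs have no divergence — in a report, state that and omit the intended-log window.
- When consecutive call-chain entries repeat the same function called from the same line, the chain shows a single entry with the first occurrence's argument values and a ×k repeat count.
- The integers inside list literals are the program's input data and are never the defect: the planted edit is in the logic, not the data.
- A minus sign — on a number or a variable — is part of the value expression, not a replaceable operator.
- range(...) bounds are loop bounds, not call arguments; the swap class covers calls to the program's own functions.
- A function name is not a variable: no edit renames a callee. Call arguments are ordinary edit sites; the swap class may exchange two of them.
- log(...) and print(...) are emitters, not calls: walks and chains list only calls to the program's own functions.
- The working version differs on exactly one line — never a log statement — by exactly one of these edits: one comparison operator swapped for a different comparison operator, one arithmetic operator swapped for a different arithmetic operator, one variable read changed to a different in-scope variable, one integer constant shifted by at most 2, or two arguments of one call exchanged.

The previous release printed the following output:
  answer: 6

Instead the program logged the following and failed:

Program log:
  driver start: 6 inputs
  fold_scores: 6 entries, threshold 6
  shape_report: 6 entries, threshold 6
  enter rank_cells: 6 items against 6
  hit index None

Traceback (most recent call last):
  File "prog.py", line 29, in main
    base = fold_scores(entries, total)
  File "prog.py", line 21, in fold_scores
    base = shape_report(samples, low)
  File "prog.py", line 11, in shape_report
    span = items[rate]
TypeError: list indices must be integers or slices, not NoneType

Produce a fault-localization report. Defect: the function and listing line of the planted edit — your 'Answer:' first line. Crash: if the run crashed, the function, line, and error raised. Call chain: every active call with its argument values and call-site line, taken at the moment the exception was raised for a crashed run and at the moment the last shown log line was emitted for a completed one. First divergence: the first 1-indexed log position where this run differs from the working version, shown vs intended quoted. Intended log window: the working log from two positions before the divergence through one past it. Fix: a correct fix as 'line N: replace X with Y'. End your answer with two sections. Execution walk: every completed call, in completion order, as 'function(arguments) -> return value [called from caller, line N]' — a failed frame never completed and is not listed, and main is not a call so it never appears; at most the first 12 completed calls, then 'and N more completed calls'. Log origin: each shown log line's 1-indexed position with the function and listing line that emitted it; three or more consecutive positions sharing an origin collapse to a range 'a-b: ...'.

Answer: the defect is in rank_cells at line 4.
Core observation: Everything matches until log position 5, which reads 'hit index None' in place of 'hit index 1'.
Crash: shape_report, line 11, TypeError.
Call chain: main -> fold_scores([2, 6, 11, 7, 6, 10], 6) (called at line 29) -> shape_report([2, 6, 11, 7, 6, 10], 6) (called at line 21).
First divergence: position 5; shown 'hit index None' vs intended 'hit index 1'.
Intended log window:
  3: shape_report: 6 entries, threshold 6
  4: enter rank_cells: 6 items against 6
  5: hit index 1
  6: checkpoint: 6
Execution walk:
  rank_cells([2, 6, 11, 7, 6, 10], 6) -> None  [called from shape_report, line 9]
Log line origins:
  1 — main, line 28
  2 — fold_scores, line 20
  3 — shape_report, line 8
  4 — rank_cells, line 2
  5 — shape_report, line 10
A correct fix: line 4: replace `readings[low] == low` with `readings[low] == span`.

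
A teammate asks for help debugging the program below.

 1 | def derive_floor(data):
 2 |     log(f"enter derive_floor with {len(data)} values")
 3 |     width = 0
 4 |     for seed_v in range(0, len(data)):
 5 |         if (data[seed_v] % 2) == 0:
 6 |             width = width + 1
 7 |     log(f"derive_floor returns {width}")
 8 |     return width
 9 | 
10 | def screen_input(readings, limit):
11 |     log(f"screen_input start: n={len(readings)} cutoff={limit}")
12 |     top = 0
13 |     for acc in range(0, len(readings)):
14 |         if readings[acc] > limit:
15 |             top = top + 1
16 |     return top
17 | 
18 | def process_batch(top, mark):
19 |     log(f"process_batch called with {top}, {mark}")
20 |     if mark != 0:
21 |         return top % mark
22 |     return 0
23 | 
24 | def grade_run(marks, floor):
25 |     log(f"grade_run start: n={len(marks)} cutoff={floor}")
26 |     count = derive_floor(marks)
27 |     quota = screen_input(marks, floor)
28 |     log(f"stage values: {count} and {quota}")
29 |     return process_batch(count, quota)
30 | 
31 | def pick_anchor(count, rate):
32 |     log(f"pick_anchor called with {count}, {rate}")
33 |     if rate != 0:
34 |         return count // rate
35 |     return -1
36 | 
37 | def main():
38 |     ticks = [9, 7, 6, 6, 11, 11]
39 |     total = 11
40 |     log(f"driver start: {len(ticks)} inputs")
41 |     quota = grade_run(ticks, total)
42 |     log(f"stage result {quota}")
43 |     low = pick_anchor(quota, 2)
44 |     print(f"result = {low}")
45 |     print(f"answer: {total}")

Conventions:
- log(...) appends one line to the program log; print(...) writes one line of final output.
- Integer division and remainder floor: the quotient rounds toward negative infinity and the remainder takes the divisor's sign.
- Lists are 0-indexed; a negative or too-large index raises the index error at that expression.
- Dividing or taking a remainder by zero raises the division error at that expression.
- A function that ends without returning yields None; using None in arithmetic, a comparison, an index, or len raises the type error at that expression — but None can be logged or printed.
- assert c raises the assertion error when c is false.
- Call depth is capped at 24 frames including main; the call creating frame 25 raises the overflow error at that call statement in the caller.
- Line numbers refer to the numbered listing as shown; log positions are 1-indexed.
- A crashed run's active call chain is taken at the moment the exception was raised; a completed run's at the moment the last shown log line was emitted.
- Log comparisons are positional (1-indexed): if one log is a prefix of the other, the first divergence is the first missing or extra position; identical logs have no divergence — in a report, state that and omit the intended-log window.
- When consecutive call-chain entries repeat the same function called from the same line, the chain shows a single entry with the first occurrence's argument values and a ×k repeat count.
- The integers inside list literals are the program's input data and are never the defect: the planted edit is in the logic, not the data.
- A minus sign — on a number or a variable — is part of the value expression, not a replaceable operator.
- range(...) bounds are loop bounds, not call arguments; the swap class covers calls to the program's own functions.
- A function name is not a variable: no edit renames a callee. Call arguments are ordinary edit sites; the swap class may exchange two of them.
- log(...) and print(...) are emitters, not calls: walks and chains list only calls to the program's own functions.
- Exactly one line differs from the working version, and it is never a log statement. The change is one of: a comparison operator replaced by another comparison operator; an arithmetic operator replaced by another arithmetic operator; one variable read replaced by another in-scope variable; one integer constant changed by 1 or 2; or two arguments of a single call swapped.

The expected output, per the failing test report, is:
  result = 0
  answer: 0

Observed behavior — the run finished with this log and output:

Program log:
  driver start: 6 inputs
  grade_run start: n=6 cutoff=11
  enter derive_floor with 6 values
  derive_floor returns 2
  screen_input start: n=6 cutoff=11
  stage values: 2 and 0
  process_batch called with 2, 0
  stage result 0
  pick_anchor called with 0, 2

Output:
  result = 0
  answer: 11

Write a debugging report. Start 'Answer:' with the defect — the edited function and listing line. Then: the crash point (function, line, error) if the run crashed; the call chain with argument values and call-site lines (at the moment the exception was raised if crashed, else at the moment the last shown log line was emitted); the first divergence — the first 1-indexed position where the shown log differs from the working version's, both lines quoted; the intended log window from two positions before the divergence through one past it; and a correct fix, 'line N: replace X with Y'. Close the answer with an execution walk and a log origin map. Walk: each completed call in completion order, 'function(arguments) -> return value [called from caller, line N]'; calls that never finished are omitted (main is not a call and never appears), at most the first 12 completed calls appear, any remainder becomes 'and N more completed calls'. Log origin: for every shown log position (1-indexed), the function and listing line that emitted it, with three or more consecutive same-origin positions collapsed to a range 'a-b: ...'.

Answer: the defect is in main at line 45.
Core observation: Log streams are identical — the defect surfaces only in the printed output.
Call chain: main -> pick_anchor(0, 2) (called at line 43).
First divergence: none; the two logs match at every position.
Execution walk:
  derive_floor([9, 7, 6, 6, 11, 11]) -> 2  [called from grade_run, line 26]
  screen_input([9, 7, 6, 6, 11, 11], 11) -> 0  [called from grade_run, line 27]
  process_batch(2, 0) -> 0  [called from grade_run, line 29]
  grade_run([9, 7, 6, 6, 11, 11], 11) -> 0  [called from main, line 41]
  pick_anchor(0, 2) -> 0  [called from main, line 43]
Origin of each log line:
  1: emitted by main (line 40)
  2: emitted by grade_run (line 25)
  3: emitted by derive_floor (line 2)
  4: emitted by derive_floor (line 7)
  5: emitted by screen_input (line 11)
  6: emitted by grade_run (line 28)
  7: emitted by process_batch (line 19)
  8: emitted by main (line 42)
  9: emitted by pick_anchor (line 32)
A correct fix: line 45: replace `total` with `quota`.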